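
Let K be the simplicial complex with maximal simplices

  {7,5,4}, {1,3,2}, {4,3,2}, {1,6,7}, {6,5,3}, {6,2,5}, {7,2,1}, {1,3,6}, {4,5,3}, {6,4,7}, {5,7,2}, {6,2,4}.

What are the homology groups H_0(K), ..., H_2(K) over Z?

We work with the vertex ordering 1 < 2 < 3 < 4 < 5 < 6 < 7. The simplices of K, each written with vertices in increasing order, are:

  0-simplices (7): [1], [2], [3], [4], [5], [6], [7]
  1-simplices (18): [1,2], [1,3], [1,6], [1,7], [2,3], [2,4], [2,5], [2,6], [2,7], [3,4], [3,5], [3,6], [4,5], [4,6], [4,7], [5,6], [5,7], [6,7]
  2-simplices (12): [1,2,3], [1,2,7], [1,3,6], [1,6,7], [2,3,4], [2,4,6], [2,5,6], [2,5,7], [3,4,5], [3,5,6], [4,5,7], [4,6,7]

so the chain groups are C_0 ≅ Z^7, C_1 ≅ Z^18, C_2 ≅ Z^12.

The boundary map ∂_1: C_1 → C_0 is given by ∂[p,q] = [q] − [p]. For instance
  ∂[4,7] = [7] − [4].
The 7×18 boundary matrix has rank 6 and Smith normal form diag(1,1,1,1,1,1).

Boundary ∂_2: C_2 → C_1 maps a triangle to the signed sum of its edges. For instance
  ∂[1,6,7] = [6,7] − [1,7] + [1,6],
  ∂[2,4,6] = [4,6] − [2,6] + [2,4].
The resulting 18×12 matrix has rank 12, and its Smith normal form has invariant factors (1,1,1,1,1,1,1,1,1,1,1,2).

Now H_k = ker ∂_k / im ∂_{k+1}, so:

  H_0: rank C_0 − rank ∂_1 = 7 − 6 = 1, and the invariant factors of ∂_1 are all 1, so H_0 = Z.
  H_1: rank ker ∂_1 − rank ∂_2 = (18 − 6) − 12 = 0, and ∂_2 has invariant factor 2 > 1, so H_1 = Z/2.
  H_2: rank ker ∂_2 − rank ∂_3 = (12 − 12) − 0 = 0, and there is no ∂_3, so H_2 = 0.

H_0 = Z,  H_1 = Z/2,  H_2 = 0.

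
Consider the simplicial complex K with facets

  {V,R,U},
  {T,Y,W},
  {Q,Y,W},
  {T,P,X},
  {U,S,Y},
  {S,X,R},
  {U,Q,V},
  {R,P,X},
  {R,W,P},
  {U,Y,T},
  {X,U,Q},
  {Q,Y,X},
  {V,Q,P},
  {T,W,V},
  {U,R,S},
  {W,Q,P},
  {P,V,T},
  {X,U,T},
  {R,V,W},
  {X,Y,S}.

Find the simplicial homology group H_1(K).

H_1 ≅ Z ⊕ Z/2.

K has 10 vertices, 30 edges, 20 triangles.
rank ∂_1 = 9, rank ∂_2 = 20 ⇒ b_1 = 30 − 9 − 20 = 1; ∂_2 has invariant factor(s) [2] giving torsion. So H_1 = Z ⊕ Z/2.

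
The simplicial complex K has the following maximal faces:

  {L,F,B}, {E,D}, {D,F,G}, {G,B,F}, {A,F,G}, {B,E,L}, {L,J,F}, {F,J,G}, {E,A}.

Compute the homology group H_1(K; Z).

Fix the vertex order A < B < D < E < F < G < J < L and write every simplex with vertices in increasing order. Then dim K = 2 and the simplices of K are:

  0-simplices (8): A, B, D, E, F, G, J, L
  1-simplices (16): AE, AF, AG, BE, BF, BG, BL, DE, DF, DG, EL, FG, FJ, FL, GJ, JL
  2-simplices (7): AFG, BEL, BFG, BFL, DFG, FGJ, FJL

giving chain groups C_0 ≅ Z^8, C_1 ≅ Z^16, C_2 ≅ Z^7.

Boundary ∂_1: C_1 → C_0 maps an edge to its endpoints' difference, ∂[p,q] = q − p.
The resulting 8×16 matrix has rank 7, and its Smith normal form has invariant factors (1,1,1,1,1,1,1).

The boundary map ∂_2: C_2 → C_1 acts by ∂[p,q,r] = [q,r] − [p,r] + [p,q]. For instance
  ∂BFL = FL − BL + BF,
  ∂FJL = JL − FL + FJ.
The resulting 16×7 matrix has rank 7, and its Smith normal form has invariant factors (1,1,1,1,1,1,1).

From H_k ≅ ker(∂_k) / im(∂_{k+1}) we obtain:

  H_1: rank ker ∂_1 − rank ∂_2 = (16 − 7) − 7 = 2, and the invariant factors of ∂_2 are all 1, so H_1 = Z^2.

H_1 = Z^2.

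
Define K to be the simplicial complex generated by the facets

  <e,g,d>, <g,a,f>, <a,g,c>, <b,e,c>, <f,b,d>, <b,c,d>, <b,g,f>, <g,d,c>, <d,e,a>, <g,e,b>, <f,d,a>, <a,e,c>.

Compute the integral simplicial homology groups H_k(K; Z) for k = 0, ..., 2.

Fix the vertex order a < b < c < d < e < f < g and write every simplex with vertices in increasing order. Then dim K = 2 and the simplices of K are:

  0-simplices (7): a, b, c, d, e, f, g
  1-simplices (18): ac, ad, ae, af, ag, bc, bd, be, bf, bg, cd, ce, cg, de, df, dg, eg, fg
  2-simplices (12): ace, acg, ade, adf, afg, bcd, bce, bdf, beg, bfg, cdg, deg

giving chain groups C_0 ≅ Z^7, C_1 ≅ Z^18, C_2 ≅ Z^12.

The boundary map ∂_1: C_1 → C_0 is given by ∂[p,q] = [q] − [p]. For instance
  ∂bd = d − b.
As a 7×18 matrix over Z this has rank 6, with invariant factors (1,1,1,1,1,1).

∂_2: C_2 → C_1 acts by ∂[p,q,r] = [q,r] − [p,r] + [p,q]. For instance
  ∂ade = de − ae + ad,
  ∂bdf = df − bf + bd.
This gives a 18×12 integer matrix of rank 12; reducing to Smith normal form yields diagonal entries (1,1,1,1,1,1,1,1,1,1,1,2).

Now H_k = ker ∂_k / im ∂_{k+1}, so:

  H_0: rank C_0 − rank ∂_1 = 7 − 6 = 1, and the invariant factors of ∂_1 are all 1, so H_0 = Z.
  H_1: rank ker ∂_1 − rank ∂_2 = (18 − 6) − 12 = 0, and ∂_2 has invariant factor 2 > 1, so H_1 = Z/2Z.
  H_2: rank ker ∂_2 − rank ∂_3 = (12 − 12) − 0 = 0, and there is no ∂_3, so H_2 = 0.

As a check, the Euler characteristic is 7 − 18 + 12 = 1, which agrees with 1 − 0 + 0 = 1.

H_0 = Z,  H_1 = Z/2Z,  H_2 = 0.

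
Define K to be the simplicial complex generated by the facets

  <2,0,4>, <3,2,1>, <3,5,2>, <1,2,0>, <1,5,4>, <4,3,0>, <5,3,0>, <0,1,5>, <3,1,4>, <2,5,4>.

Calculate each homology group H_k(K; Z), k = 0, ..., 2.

H_0 = Z,  H_1 = Z/2,  H_2 = 0.

Order the vertices as 0 < 1 < 2 < 3 < 4 < 5. Listing each simplex with vertices in this order, K has dimension 2 with simplices:

  0-simplices (6): [0], [1], [2], [3], [4], [5]
  1-simplices (15): [0,1], [0,2], [0,3], [0,4], [0,5], [1,2], [1,3], [1,4], [1,5], [2,3], [2,4], [2,5], [3,4], [3,5], [4,5]
  2-simplices (10): [0,1,2], [0,1,5], [0,2,4], [0,3,4], [0,3,5], [1,2,3], [1,3,4], [1,4,5], [2,3,5], [2,4,5]

Hence C_0 ≅ Z^6, C_1 ≅ Z^15, C_2 ≅ Z^10.

∂_1: C_1 → C_0 maps an edge to its endpoints' difference, ∂[p,q] = q − p. For instance
  ∂[0,3] = [3] − [0].
This gives a 6×15 integer matrix of rank 5; reducing to Smith normal form yields diagonal entries (1,1,1,1,1).

The boundary map ∂_2: C_2 → C_1 maps a triangle to the signed sum of its edges. For instance
  ∂[2,3,5] = [3,5] − [2,5] + [2,3],
  ∂[0,3,5] = [3,5] − [0,5] + [0,3].
The resulting 15×10 matrix has rank 10, and its Smith normal form has invariant factors (1,1,1,1,1,1,1,1,1,2).

Computing H_k = (kernel of ∂_k) / (image of ∂_{k+1}):

  H_0: rank C_0 − rank ∂_1 = 6 − 5 = 1, and the invariant factors of ∂_1 are all 1, so H_0 ≅ Z.
  H_1: rank ker ∂_1 − rank ∂_2 = (15 − 5) − 10 = 0, and ∂_2 has invariant factor 2 > 1, so H_1 ≅ Z/2.
  H_2: rank ker ∂_2 − rank ∂_3 = (10 − 10) − 0 = 0, and there is no ∂_3, so H_2 ≅ 0.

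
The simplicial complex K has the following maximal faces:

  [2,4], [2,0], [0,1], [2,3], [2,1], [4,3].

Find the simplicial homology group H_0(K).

H_0 = Z.

Fix the vertex order 0 < 1 < 2 < 3 < 4 and write every simplex with vertices in increasing order. Then dim K = 1 and the simplices of K are:

  0-simplices (5): [0], [1], [2], [3], [4]
  1-simplices (6): [0,1], [0,2], [1,2], [2,3], [2,4], [3,4]

giving chain groups C_0 ≅ Z^5, C_1 ≅ Z^6.

∂_1: C_1 → C_0 maps an edge to its endpoints' difference, ∂[p,q] = q − p. For instance
  ∂[2,3] = [3] − [2].
As a 5×6 matrix over Z this has rank 4, with invariant factors (1,1,1,1).

Reading off H_k = ker ∂_k / im ∂_{k+1}:

  H_0: rank C_0 − rank ∂_1 = 5 − 4 = 1, and the invariant factors of ∂_1 are all 1, so H_0 ≅ Z.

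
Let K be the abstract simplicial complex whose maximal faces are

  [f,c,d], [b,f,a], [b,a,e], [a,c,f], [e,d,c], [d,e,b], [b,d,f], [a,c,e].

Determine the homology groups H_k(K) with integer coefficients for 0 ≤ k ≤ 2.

H_0 ≅ Z,  H_1 = 0,  H_2 ≅ Z.

Take the total order a < b < c < d < e < f on the vertex set. Then K (dimension 2) consists of the simplices:

  0-simplices (6): a, b, c, d, e, f
  1-simplices (12): ab, ac, ae, af, bd, be, bf, cd, ce, cf, de, df
  2-simplices (8): abe, abf, ace, acf, bde, bdf, cde, cdf

so the chain groups are C_0 ≅ Z^6, C_1 ≅ Z^12, C_2 ≅ Z^8.

∂_1: C_1 → C_0 sends each edge [p,q] (with p < q) to q − p.
The resulting 6×12 matrix has rank 5, and its Smith normal form has invariant factors (1,1,1,1,1).

Boundary ∂_2: C_2 → C_1 acts by ∂[p,q,r] = [q,r] − [p,r] + [p,q]. For instance
  ∂bde = de − be + bd,
  ∂bdf = df − bf + bd.
As a 12×8 matrix over Z this has rank 7, with invariant factors (1,1,1,1,1,1,1).

From H_k ≅ ker(∂_k) / im(∂_{k+1}) we obtain:

  H_0: rank C_0 − rank ∂_1 = 6 − 5 = 1, and the invariant factors of ∂_1 are all 1, so H_0 = Z.
  H_1: rank ker ∂_1 − rank ∂_2 = (12 − 5) − 7 = 0, and the invariant factors of ∂_2 are all 1, so H_1 = 0.
  H_2: rank ker ∂_2 − rank ∂_3 = (8 − 7) − 0 = 1, and there is no ∂_3, so H_2 = Z.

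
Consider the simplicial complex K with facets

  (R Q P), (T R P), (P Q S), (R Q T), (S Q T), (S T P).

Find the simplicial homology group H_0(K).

Take the total order P < Q < R < S < T on the vertex set. Then K (dimension 2) consists of the simplices:

  0-simplices (5): P, Q, R, S, T
  1-simplices (9): PQ, PR, PS, PT, QR, QS, QT, RT, ST
  2-simplices (6): PQR, PQS, PRT, PST, QRT, QST

Hence C_0 ≅ Z^5, C_1 ≅ Z^9, C_2 ≅ Z^6.

The boundary map ∂_1: C_1 → C_0 is given by ∂[p,q] = [q] − [p].
The resulting 5×9 matrix has rank 4, and its Smith normal form has invariant factors (1,1,1,1).

The boundary map ∂_2: C_2 → C_1 acts by ∂[p,q,r] = [q,r] − [p,r] + [p,q]. For instance
  ∂QST = ST − QT + QS,
  ∂PRT = RT − PT + PR.
The 9×6 boundary matrix has rank 5 and Smith normal form diag(1,1,1,1,1).

Now H_k = ker ∂_k / im ∂_{k+1}, so:

  H_0: rank C_0 − rank ∂_1 = 5 − 4 = 1, and the invariant factors of ∂_1 are all 1, so H_0 = Z.

(K is a triangulation of the 2-sphere S^2.)

H_0 ≅ Z.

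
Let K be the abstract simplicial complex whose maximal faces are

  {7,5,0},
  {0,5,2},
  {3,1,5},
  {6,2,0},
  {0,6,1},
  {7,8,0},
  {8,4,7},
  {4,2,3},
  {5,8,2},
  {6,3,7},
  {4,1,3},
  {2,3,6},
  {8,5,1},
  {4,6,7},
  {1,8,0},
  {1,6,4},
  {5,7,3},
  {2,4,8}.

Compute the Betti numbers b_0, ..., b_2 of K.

b_0 = 1, b_1 = 1, b_2 = 0.

Take the total order 0 < 1 < 2 < 3 < 4 < 5 < 6 < 7 < 8 on the vertex set. Then K (dimension 2) consists of the simplices:

  0-simplices (9): [0], [1], [2], [3], [4], [5], [6], [7], [8]
  1-simplices (27): (27 of them)
  2-simplices (18): [0,1,6], [0,1,8], [0,2,5], [0,2,6], [0,5,7], [0,7,8], [1,3,4], [1,3,5], [1,4,6], [1,5,8], [2,3,4], [2,3,6], [2,4,8], [2,5,8], [3,5,7], [3,6,7], [4,6,7], [4,7,8]

Hence C_0 ≅ Z^9, C_1 ≅ Z^27, C_2 ≅ Z^18.

The boundary map ∂_1: C_1 → C_0 maps an edge to its endpoints' difference, ∂[p,q] = q − p.
As a 9×27 matrix over Z this has rank 8, with invariant factors (1,1,1,1,1,1,1,1).

Boundary ∂_2: C_2 → C_1 maps a triangle to the signed sum of its edges. For instance
  ∂[4,6,7] = [6,7] − [4,7] + [4,6],
  ∂[0,2,5] = [2,5] − [0,5] + [0,2].
The resulting 27×18 matrix has rank 18, and its Smith normal form has invariant factors (1,1,1,1,1,1,1,1,1,1,1,1,1,1,1,1,1,2).

Now H_k = ker ∂_k / im ∂_{k+1}, so:

  H_0: rank C_0 − rank ∂_1 = 9 − 8 = 1, and the invariant factors of ∂_1 are all 1, so H_0 ≅ Z.
  H_1: rank ker ∂_1 − rank ∂_2 = (27 − 8) − 18 = 1, and ∂_2 has invariant factor 2 > 1, so H_1 ≅ Z ⊕ Z/2.
  H_2: rank ker ∂_2 − rank ∂_3 = (18 − 18) − 0 = 0, and there is no ∂_3, so H_2 ≅ 0.

(K is a triangulation of the Klein bottle.)

Hence the Betti numbers are b_0 = 1, b_1 = 1, b_2 = 0.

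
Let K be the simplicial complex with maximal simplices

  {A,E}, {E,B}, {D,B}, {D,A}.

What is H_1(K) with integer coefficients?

H_1 = Z.

Order the vertices as A < B < D < E. Listing each simplex with vertices in this order, K has dimension 1 with simplices:

  0-simplices (4): A, B, D, E
  1-simplices (4): AD, AE, BD, BE

giving chain groups C_0 ≅ Z^4, C_1 ≅ Z^4.

∂_1: C_1 → C_0 maps an edge to its endpoints' difference, ∂[p,q] = q − p.
The 4×4 boundary matrix has rank 3 and Smith normal form diag(1,1,1).

From H_k ≅ ker(∂_k) / im(∂_{k+1}) we obtain:

  H_1: rank ker ∂_1 − rank ∂_2 = (4 − 3) − 0 = 1, and there is no ∂_2, so H_1 ≅ Z.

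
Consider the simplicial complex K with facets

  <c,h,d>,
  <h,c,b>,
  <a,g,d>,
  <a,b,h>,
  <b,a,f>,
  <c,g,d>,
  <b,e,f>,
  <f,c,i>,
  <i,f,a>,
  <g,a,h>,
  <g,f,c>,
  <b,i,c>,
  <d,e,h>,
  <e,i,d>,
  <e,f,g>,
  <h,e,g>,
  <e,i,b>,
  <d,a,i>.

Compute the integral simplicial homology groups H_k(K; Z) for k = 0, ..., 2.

H_0 ≅ Z,  H_1 ≅ Z ⊕ Z/2,  H_2 = 0.

We work with the vertex ordering a < b < c < d < e < f < g < h < i. The simplices of K, each written with vertices in increasing order, are:

  0-simplices (9): a, b, c, d, e, f, g, h, i
  1-simplices (27): ab, ad, af, ag, ah, ai, bc, be, bf, bh, bi, cd, cf, cg, ch, ci, de, dg, dh, di, ef, eg, eh, ei, fg, fi, gh
  2-simplices (18): abf, abh, adg, adi, afi, agh, bch, bci, bef, bei, cdg, cdh, cfg, cfi, deh, dei, efg, egh

Hence C_0 ≅ Z^9, C_1 ≅ Z^27, C_2 ≅ Z^18.

∂_1: C_1 → C_0 maps an edge to its endpoints' difference, ∂[p,q] = q − p.
The 9×27 boundary matrix has rank 8 and Smith normal form diag(1,1,1,1,1,1,1,1).

∂_2: C_2 → C_1 maps a triangle to the signed sum of its edges. For instance
  ∂cdg = dg − cg + cd,
  ∂cfg = fg − cg + cf.
The 27×18 boundary matrix has rank 18 and Smith normal form diag(1,1,1,1,1,1,1,1,1,1,1,1,1,1,1,1,1,2).

Computing H_k = (kernel of ∂_k) / (image of ∂_{k+1}):

  H_0: rank C_0 − rank ∂_1 = 9 − 8 = 1, and the invariant factors of ∂_1 are all 1, so H_0 ≅ Z.
  H_1: rank ker ∂_1 − rank ∂_2 = (27 − 8) − 18 = 1, and ∂_2 has invariant factor 2 > 1, so H_1 ≅ Z ⊕ Z/2.
  H_2: rank ker ∂_2 − rank ∂_3 = (18 − 18) − 0 = 0, and there is no ∂_3, so H_2 ≅ 0.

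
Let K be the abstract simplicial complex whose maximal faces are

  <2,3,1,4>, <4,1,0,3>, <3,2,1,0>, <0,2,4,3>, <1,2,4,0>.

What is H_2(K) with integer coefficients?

H_2 ≅ 0.

K has 5 vertices, 10 edges, 10 triangles, 5 3-simplices.
rank ∂_2 = 6, rank ∂_3 = 4 ⇒ b_2 = 10 − 6 − 4 = 0; all invariant factors of ∂_3 are 1 so no torsion. So H_2 = 0.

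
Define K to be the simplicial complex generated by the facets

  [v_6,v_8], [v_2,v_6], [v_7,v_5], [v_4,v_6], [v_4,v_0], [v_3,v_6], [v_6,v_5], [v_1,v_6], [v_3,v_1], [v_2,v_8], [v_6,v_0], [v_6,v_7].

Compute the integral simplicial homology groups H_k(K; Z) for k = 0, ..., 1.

H_0 = Z,  H_1 = Z^4.

Fix the vertex order v_0 < v_1 < v_2 < v_3 < v_4 < v_5 < v_6 < v_7 < v_8 and write every simplex with vertices in increasing order. Then dim K = 1 and the simplices of K are:

  0-simplices (9): [v_0], [v_1], [v_2], [v_3], [v_4], [v_5], [v_6], [v_7], [v_8]
  1-simplices (12): [v_0,v_4], [v_0,v_6], [v_1,v_3], [v_1,v_6], [v_2,v_6], [v_2,v_8], [v_3,v_6], [v_4,v_6], [v_5,v_6], [v_5,v_7], [v_6,v_7], [v_6,v_8]

Hence C_0 ≅ Z^9, C_1 ≅ Z^12.

∂_1: C_1 → C_0 sends each edge [p,q] (with p < q) to q − p.
The 9×12 boundary matrix has rank 8 and Smith normal form diag(1,1,1,1,1,1,1,1).

From H_k ≅ ker(∂_k) / im(∂_{k+1}) we obtain:

  H_0: rank C_0 − rank ∂_1 = 9 − 8 = 1, and the invariant factors of ∂_1 are all 1, so H_0 ≅ Z.
  H_1: rank ker ∂_1 − rank ∂_2 = (12 − 8) − 0 = 4, and there is no ∂_2, so H_1 ≅ Z^4.

As a check, the Euler characteristic is 9 − 12 = -3, which agrees with 1 − 4 = -3.
(K is a triangulation of a wedge of 4 circles.)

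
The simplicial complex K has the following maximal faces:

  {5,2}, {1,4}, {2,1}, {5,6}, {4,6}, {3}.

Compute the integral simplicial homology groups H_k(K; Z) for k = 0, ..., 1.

H_0 = Z^2,  H_1 = Z.

We work with the vertex ordering 1 < 2 < 3 < 4 < 5 < 6. The simplices of K, each written with vertices in increasing order, are:

  0-simplices (6): [1], [2], [3], [4], [5], [6]
  1-simplices (5): [1,2], [1,4], [2,5], [4,6], [5,6]

so the chain groups are C_0 ≅ Z^6, C_1 ≅ Z^5.

∂_1: C_1 → C_0 maps an edge to its endpoints' difference, ∂[p,q] = q − p. For instance
  ∂[4,6] = [6] − [4].
The resulting 6×5 matrix has rank 4, and its Smith normal form has invariant factors (1,1,1,1).

Now H_k = ker ∂_k / im ∂_{k+1}, so:

  H_0: rank C_0 − rank ∂_1 = 6 − 4 = 2, and the invariant factors of ∂_1 are all 1, so H_0 = Z^2.
  H_1: rank ker ∂_1 − rank ∂_2 = (5 − 4) − 0 = 1, and there is no ∂_2, so H_1 = Z.

As a check, the Euler characteristic is 6 − 5 = 1, which agrees with 2 − 1 = 1.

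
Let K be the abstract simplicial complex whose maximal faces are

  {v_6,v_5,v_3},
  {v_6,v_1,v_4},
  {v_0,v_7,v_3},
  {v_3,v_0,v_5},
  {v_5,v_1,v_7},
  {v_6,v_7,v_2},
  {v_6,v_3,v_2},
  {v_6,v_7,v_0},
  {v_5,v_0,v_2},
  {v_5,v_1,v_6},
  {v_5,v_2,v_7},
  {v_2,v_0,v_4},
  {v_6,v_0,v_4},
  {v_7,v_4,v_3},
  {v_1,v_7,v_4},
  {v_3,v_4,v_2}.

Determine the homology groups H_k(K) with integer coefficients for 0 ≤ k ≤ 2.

K has 8 vertices, 24 edges, 16 triangles.
rank ∂_0 = 0, rank ∂_1 = 7 ⇒ b_0 = 8 − 0 − 7 = 1; all invariant factors of ∂_1 are 1 so no torsion. So H_0 = Z.
rank ∂_1 = 7, rank ∂_2 = 15 ⇒ b_1 = 24 − 7 − 15 = 2; all invariant factors of ∂_2 are 1 so no torsion. So H_1 = Z^2.
rank ∂_2 = 15, rank ∂_3 = 0 ⇒ b_2 = 16 − 15 − 0 = 1. So H_2 = Z.

H_0 ≅ Z,  H_1 ≅ Z^2,  H_2 ≅ Z.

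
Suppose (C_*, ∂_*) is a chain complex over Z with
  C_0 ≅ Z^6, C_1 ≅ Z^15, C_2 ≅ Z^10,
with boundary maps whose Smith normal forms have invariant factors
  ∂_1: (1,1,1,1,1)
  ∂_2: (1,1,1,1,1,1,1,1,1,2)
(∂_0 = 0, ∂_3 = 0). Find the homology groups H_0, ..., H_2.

H_0 = Z,  H_1 = Z/2,  H_2 = 0.

H_0: b_0 = 6 − 0 − 5 = 1; torsion from ∂_1 factors > 1: none. So H_0 = Z.
H_1: b_1 = 15 − 5 − 10 = 0; torsion from ∂_2 factors > 1: [2]. So H_1 = Z/2.
H_2: b_2 = 10 − 10 − 0 = 0; torsion from ∂_3 factors > 1: none. So H_2 = 0.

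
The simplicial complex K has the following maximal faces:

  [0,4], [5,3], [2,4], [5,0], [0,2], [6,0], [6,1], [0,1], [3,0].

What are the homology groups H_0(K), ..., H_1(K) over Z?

H_0 = Z,  H_1 = Z^3.

K has 7 vertices, 9 edges.
rank ∂_0 = 0, rank ∂_1 = 6 ⇒ b_0 = 7 − 0 − 6 = 1; all invariant factors of ∂_1 are 1 so no torsion. So H_0 ≅ Z.
rank ∂_1 = 6, rank ∂_2 = 0 ⇒ b_1 = 9 − 6 − 0 = 3. So H_1 ≅ Z^3.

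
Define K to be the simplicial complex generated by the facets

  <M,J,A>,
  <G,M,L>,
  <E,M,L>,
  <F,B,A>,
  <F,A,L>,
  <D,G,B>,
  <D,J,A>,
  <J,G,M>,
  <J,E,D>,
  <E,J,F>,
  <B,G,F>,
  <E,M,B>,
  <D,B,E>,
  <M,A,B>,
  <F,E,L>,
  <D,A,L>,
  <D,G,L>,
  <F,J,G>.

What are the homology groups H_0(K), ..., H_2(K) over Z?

Take the total order A < B < D < E < F < G < J < L < M on the vertex set. Then K (dimension 2) consists of the simplices:

  0-simplices (9): A, B, D, E, F, G, J, L, M
  1-simplices (27): AB, AD, AF, AJ, AL, AM, BD, BE, BF, BG, BM, DE, DG, DJ, DL, EF, EJ, EL, EM, FG, FJ, FL, GJ, GL, GM, JM, LM
  2-simplices (18): ABF, ABM, ADJ, ADL, AFL, AJM, BDE, BDG, BEM, BFG, DEJ, DGL, EFJ, EFL, ELM, FGJ, GJM, GLM

so the chain groups are C_0 ≅ Z^9, C_1 ≅ Z^27, C_2 ≅ Z^18.

The boundary map ∂_1: C_1 → C_0 is given by ∂[p,q] = [q] − [p]. For instance
  ∂EF = F − E.
The 9×27 boundary matrix has rank 8 and Smith normal form diag(1,1,1,1,1,1,1,1).

∂_2: C_2 → C_1 acts by ∂[p,q,r] = [q,r] − [p,r] + [p,q]. For instance
  ∂ADL = DL − AL + AD,
  ∂EFJ = FJ − EJ + EF.
This gives a 27×18 integer matrix of rank 17; reducing to Smith normal form yields diagonal entries (1,1,1,1,1,1,1,1,1,1,1,1,1,1,1,1,1).

Computing H_k = (kernel of ∂_k) / (image of ∂_{k+1}):

  H_0: rank C_0 − rank ∂_1 = 9 − 8 = 1, and the invariant factors of ∂_1 are all 1, so H_0 = Z.
  H_1: rank ker ∂_1 − rank ∂_2 = (27 − 8) − 17 = 2, and the invariant factors of ∂_2 are all 1, so H_1 = Z^2.
  H_2: rank ker ∂_2 − rank ∂_3 = (18 − 17) − 0 = 1, and there is no ∂_3, so H_2 = Z.

H_0 ≅ Z,  H_1 ≅ Z^2,  H_2 ≅ Z.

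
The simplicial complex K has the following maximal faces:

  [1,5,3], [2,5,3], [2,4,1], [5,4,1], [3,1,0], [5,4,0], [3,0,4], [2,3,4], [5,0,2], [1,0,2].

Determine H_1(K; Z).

H_1 ≅ Z/2.

Fix the vertex order 0 < 1 < 2 < 3 < 4 < 5 and write every simplex with vertices in increasing order. Then dim K = 2 and the simplices of K are:

  0-simplices (6): [0], [1], [2], [3], [4], [5]
  1-simplices (15): [0,1], [0,2], [0,3], [0,4], [0,5], [1,2], [1,3], [1,4], [1,5], [2,3], [2,4], [2,5], [3,4], [3,5], [4,5]
  2-simplices (10): [0,1,2], [0,1,3], [0,2,5], [0,3,4], [0,4,5], [1,2,4], [1,3,5], [1,4,5], [2,3,4], [2,3,5]

so the chain groups are C_0 ≅ Z^6, C_1 ≅ Z^15, C_2 ≅ Z^10.

The boundary map ∂_1: C_1 → C_0 is given by ∂[p,q] = [q] − [p].
This gives a 6×15 integer matrix of rank 5; reducing to Smith normal form yields diagonal entries (1,1,1,1,1).

Boundary ∂_2: C_2 → C_1 sends each 2-simplex [p,q,r] to [q,r] − [p,r] + [p,q]. For instance
  ∂[1,2,4] = [2,4] − [1,4] + [1,2],
  ∂[1,4,5] = [4,5] − [1,5] + [1,4].
The resulting 15×10 matrix has rank 10, and its Smith normal form has invariant factors (1,1,1,1,1,1,1,1,1,2).

Reading off H_k = ker ∂_k / im ∂_{k+1}:

  H_1: rank ker ∂_1 − rank ∂_2 = (15 − 5) − 10 = 0, and ∂_2 has invariant factor 2 > 1, so H_1 = Z/2.

(K is a triangulation of the real projective plane RP^2.)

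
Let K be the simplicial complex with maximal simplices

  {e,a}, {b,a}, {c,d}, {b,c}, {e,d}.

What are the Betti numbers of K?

We work with the vertex ordering a < b < c < d < e. The simplices of K, each written with vertices in increasing order, are:

  0-simplices (5): a, b, c, d, e
  1-simplices (5): ab, ae, bc, cd, de

giving chain groups C_0 ≅ Z^5, C_1 ≅ Z^5.

∂_1: C_1 → C_0 maps an edge to its endpoints' difference, ∂[p,q] = q − p.
The resulting 5×5 matrix has rank 4, and its Smith normal form has invariant factors (1,1,1,1).

From H_k ≅ ker(∂_k) / im(∂_{k+1}) we obtain:

  H_0: rank C_0 − rank ∂_1 = 5 − 4 = 1, and the invariant factors of ∂_1 are all 1, so H_0 = Z.
  H_1: rank ker ∂_1 − rank ∂_2 = (5 − 4) − 0 = 1, and there is no ∂_2, so H_1 = Z.

As a check, the Euler characteristic is 5 − 5 = 0, which agrees with 1 − 1 = 0.
(K is a triangulation of the circle S^1.)

Hence the Betti numbers are b_0 = 1, b_1 = 1.

b_0 = 1, b_1 = 1.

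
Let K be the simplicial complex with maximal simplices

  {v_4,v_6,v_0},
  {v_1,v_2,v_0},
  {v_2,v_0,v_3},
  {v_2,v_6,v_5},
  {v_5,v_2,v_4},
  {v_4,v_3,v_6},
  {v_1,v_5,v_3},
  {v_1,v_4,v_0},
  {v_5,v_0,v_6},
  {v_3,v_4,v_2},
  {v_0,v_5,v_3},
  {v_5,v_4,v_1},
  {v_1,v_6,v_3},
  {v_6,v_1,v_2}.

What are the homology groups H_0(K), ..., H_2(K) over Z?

Order the vertices as v_0 < v_1 < v_2 < v_3 < v_4 < v_5 < v_6. Listing each simplex with vertices in this order, K has dimension 2 with simplices:

  0-simplices (7): [v_0], [v_1], [v_2], [v_3], [v_4], [v_5], [v_6]
  1-simplices (21): (21 of them)
  2-simplices (14): (14 of them)

Hence C_0 ≅ Z^7, C_1 ≅ Z^21, C_2 ≅ Z^14.

The boundary map ∂_1: C_1 → C_0 is given by ∂[p,q] = [q] − [p].
As a 7×21 matrix over Z this has rank 6, with invariant factors (1,1,1,1,1,1).

Boundary ∂_2: C_2 → C_1 acts by ∂[p,q,r] = [q,r] − [p,r] + [p,q]. For instance
  ∂[v_1,v_3,v_6] = [v_3,v_6] − [v_1,v_6] + [v_1,v_3],
  ∂[v_2,v_4,v_5] = [v_4,v_5] − [v_2,v_5] + [v_2,v_4].
This gives a 21×14 integer matrix of rank 13; reducing to Smith normal form yields diagonal entries (1,1,1,1,1,1,1,1,1,1,1,1,1).

Now H_k = ker ∂_k / im ∂_{k+1}, so:

  H_0: rank C_0 − rank ∂_1 = 7 − 6 = 1, and the invariant factors of ∂_1 are all 1, so H_0 ≅ Z.
  H_1: rank ker ∂_1 − rank ∂_2 = (21 − 6) − 13 = 2, and the invariant factors of ∂_2 are all 1, so H_1 ≅ Z^2.
  H_2: rank ker ∂_2 − rank ∂_3 = (14 − 13) − 0 = 1, and there is no ∂_3, so H_2 ≅ Z.

H_0 ≅ Z,  H_1 ≅ Z^2,  H_2 ≅ Z.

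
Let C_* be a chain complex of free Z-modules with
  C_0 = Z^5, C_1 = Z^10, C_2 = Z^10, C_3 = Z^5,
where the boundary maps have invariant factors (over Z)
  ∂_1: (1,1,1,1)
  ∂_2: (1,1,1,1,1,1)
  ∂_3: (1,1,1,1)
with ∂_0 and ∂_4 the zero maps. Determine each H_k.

H_0 = Z,  H_1 = 0,  H_2 = 0,  H_3 = Z.

H_0: b_0 = 5 − 0 − 4 = 1; torsion from ∂_1 factors > 1: none. So H_0 = Z.
H_1: b_1 = 10 − 4 − 6 = 0; torsion from ∂_2 factors > 1: none. So H_1 = 0.
H_2: b_2 = 10 − 6 − 4 = 0; torsion from ∂_3 factors > 1: none. So H_2 = 0.
H_3: b_3 = 5 − 4 − 0 = 1; torsion from ∂_4 factors > 1: none. So H_3 = Z.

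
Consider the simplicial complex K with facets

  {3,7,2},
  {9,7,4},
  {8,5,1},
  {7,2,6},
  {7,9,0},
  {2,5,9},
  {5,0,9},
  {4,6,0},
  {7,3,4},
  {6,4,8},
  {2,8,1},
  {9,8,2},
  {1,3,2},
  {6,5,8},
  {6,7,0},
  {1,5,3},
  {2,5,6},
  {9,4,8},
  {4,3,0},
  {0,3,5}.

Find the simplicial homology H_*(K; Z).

H_0 ≅ Z,  H_1 ≅ Z × Z/2,  H_2 = 0.

Fix the vertex order 0 < 1 < 2 < 3 < 4 < 5 < 6 < 7 < 8 < 9 and write every simplex with vertices in increasing order. Then dim K = 2 and the simplices of K are:

  0-simplices (10): [0], [1], [2], [3], [4], [5], [6], [7], [8], [9]
  1-simplices (30): (30 of them)
  2-simplices (20): (20 of them)

so the chain groups are C_0 ≅ Z^10, C_1 ≅ Z^30, C_2 ≅ Z^20.

∂_1: C_1 → C_0 sends each edge [p,q] (with p < q) to q − p.
The 10×30 boundary matrix has rank 9 and Smith normal form diag(1,1,1,1,1,1,1,1,1).

Boundary ∂_2: C_2 → C_1 acts by ∂[p,q,r] = [q,r] − [p,r] + [p,q]. For instance
  ∂[0,4,6] = [4,6] − [0,6] + [0,4],
  ∂[4,6,8] = [6,8] − [4,8] + [4,6].
The resulting 30×20 matrix has rank 20, and its Smith normal form has invariant factors (1,1,1,1,1,1,1,1,1,1,1,1,1,1,1,1,1,1,1,2).

From H_k ≅ ker(∂_k) / im(∂_{k+1}) we obtain:

  H_0: rank C_0 − rank ∂_1 = 10 − 9 = 1, and the invariant factors of ∂_1 are all 1, so H_0 = Z.
  H_1: rank ker ∂_1 − rank ∂_2 = (30 − 9) − 20 = 1, and ∂_2 has invariant factor 2 > 1, so H_1 = Z × Z/2.
  H_2: rank ker ∂_2 − rank ∂_3 = (20 − 20) − 0 = 0, and there is no ∂_3, so H_2 = 0.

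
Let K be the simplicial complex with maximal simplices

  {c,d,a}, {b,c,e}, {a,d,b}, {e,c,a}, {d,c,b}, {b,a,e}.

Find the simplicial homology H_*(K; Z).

H_0 = Z,  H_1 = 0,  H_2 = Z.

Take the total order a < b < c < d < e on the vertex set. Then K (dimension 2) consists of the simplices:

  0-simplices (5): a, b, c, d, e
  1-simplices (9): ab, ac, ad, ae, bc, bd, be, cd, ce
  2-simplices (6): abd, abe, acd, ace, bcd, bce

so the chain groups are C_0 ≅ Z^5, C_1 ≅ Z^9, C_2 ≅ Z^6.

The boundary map ∂_1: C_1 → C_0 maps an edge to its endpoints' difference, ∂[p,q] = q − p. For instance
  ∂ac = c − a.
The 5×9 boundary matrix has rank 4 and Smith normal form diag(1,1,1,1).

The boundary map ∂_2: C_2 → C_1 sends each 2-simplex [p,q,r] to [q,r] − [p,r] + [p,q]. For instance
  ∂acd = cd − ad + ac,
  ∂abe = be − ae + ab.
The resulting 9×6 matrix has rank 5, and its Smith normal form has invariant factors (1,1,1,1,1).

Reading off H_k = ker ∂_k / im ∂_{k+1}:

  H_0: rank C_0 − rank ∂_1 = 5 − 4 = 1, and the invariant factors of ∂_1 are all 1, so H_0 = Z.
  H_1: rank ker ∂_1 − rank ∂_2 = (9 − 4) − 5 = 0, and the invariant factors of ∂_2 are all 1, so H_1 = 0.
  H_2: rank ker ∂_2 − rank ∂_3 = (6 − 5) − 0 = 1, and there is no ∂_3, so H_2 = Z.

As a check, the Euler characteristic is 5 − 9 + 6 = 2, which agrees with 1 − 0 + 1 = 2.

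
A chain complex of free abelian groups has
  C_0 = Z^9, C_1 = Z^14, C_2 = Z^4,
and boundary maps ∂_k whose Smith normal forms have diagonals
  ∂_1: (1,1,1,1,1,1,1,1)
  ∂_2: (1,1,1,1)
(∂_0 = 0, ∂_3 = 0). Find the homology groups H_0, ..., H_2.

H_0 = Z,  H_1 = Z^2,  H_2 = 0.

H_0: b_0 = 9 − 0 − 8 = 1; torsion from ∂_1 factors > 1: none. So H_0 = Z.
H_1: b_1 = 14 − 8 − 4 = 2; torsion from ∂_2 factors > 1: none. So H_1 = Z^2.
H_2: b_2 = 4 − 4 − 0 = 0; torsion from ∂_3 factors > 1: none. So H_2 = 0.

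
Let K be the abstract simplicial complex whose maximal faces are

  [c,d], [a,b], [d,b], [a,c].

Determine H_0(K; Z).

Fix the vertex order a < b < c < d and write every simplex with vertices in increasing order. Then dim K = 1 and the simplices of K are:

  0-simplices (4): a, b, c, d
  1-simplices (4): ab, ac, bd, cd

Hence C_0 ≅ Z^4, C_1 ≅ Z^4.

The boundary map ∂_1: C_1 → C_0 is given by ∂[p,q] = [q] − [p]. For instance
  ∂ac = c − a.
The resulting 4×4 matrix has rank 3, and its Smith normal form has invariant factors (1,1,1).

Computing H_k = (kernel of ∂_k) / (image of ∂_{k+1}):

  H_0: rank C_0 − rank ∂_1 = 4 − 3 = 1, and the invariant factors of ∂_1 are all 1, so H_0 = Z.

H_0 ≅ Z.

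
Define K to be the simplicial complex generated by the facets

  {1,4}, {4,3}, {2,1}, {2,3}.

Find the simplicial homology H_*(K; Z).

H_0 = Z,  H_1 = Z.

K has 4 vertices, 4 edges.
rank ∂_0 = 0, rank ∂_1 = 3 ⇒ b_0 = 4 − 0 − 3 = 1; all invariant factors of ∂_1 are 1 so no torsion. So H_0 ≅ Z.
rank ∂_1 = 3, rank ∂_2 = 0 ⇒ b_1 = 4 − 3 − 0 = 1. So H_1 ≅ Z.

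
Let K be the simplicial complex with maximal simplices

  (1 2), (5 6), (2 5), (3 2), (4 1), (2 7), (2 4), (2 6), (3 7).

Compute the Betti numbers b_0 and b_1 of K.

b_0 = 1, b_1 = 3.

Take the total order 1 < 2 < 3 < 4 < 5 < 6 < 7 on the vertex set. Then K (dimension 1) consists of the simplices:

  0-simplices (7): [1], [2], [3], [4], [5], [6], [7]
  1-simplices (9): [1,2], [1,4], [2,3], [2,4], [2,5], [2,6], [2,7], [3,7], [5,6]

so the chain groups are C_0 ≅ Z^7, C_1 ≅ Z^9.

Boundary ∂_1: C_1 → C_0 is given by ∂[p,q] = [q] − [p]. For instance
  ∂[1,2] = [2] − [1].
This gives a 7×9 integer matrix of rank 6; reducing to Smith normal form yields diagonal entries (1,1,1,1,1,1).

Now H_k = ker ∂_k / im ∂_{k+1}, so:

  H_0: rank C_0 − rank ∂_1 = 7 − 6 = 1, and the invariant factors of ∂_1 are all 1, so H_0 ≅ Z.
  H_1: rank ker ∂_1 − rank ∂_2 = (9 − 6) − 0 = 3, and there is no ∂_2, so H_1 ≅ Z^3.

(K is a triangulation of a wedge of 3 circles.)

Hence the Betti numbers are b_0 = 1, b_1 = 3.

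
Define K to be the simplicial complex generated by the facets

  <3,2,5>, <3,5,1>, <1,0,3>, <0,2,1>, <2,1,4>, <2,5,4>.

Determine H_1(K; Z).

Order the vertices as 0 < 1 < 2 < 3 < 4 < 5. Listing each simplex with vertices in this order, K has dimension 2 with simplices:

  0-simplices (6): [0], [1], [2], [3], [4], [5]
  1-simplices (12): [0,1], [0,2], [0,3], [1,2], [1,3], [1,4], [1,5], [2,3], [2,4], [2,5], [3,5], [4,5]
  2-simplices (6): [0,1,2], [0,1,3], [1,2,4], [1,3,5], [2,3,5], [2,4,5]

so the chain groups are C_0 ≅ Z^6, C_1 ≅ Z^12, C_2 ≅ Z^6.

The boundary map ∂_1: C_1 → C_0 sends each edge [p,q] (with p < q) to q − p. For instance
  ∂[4,5] = [5] − [4].
The 6×12 boundary matrix has rank 5 and Smith normal form diag(1,1,1,1,1).

Boundary ∂_2: C_2 → C_1 maps a triangle to the signed sum of its edges. For instance
  ∂[1,2,4] = [2,4] − [1,4] + [1,2],
  ∂[2,3,5] = [3,5] − [2,5] + [2,3].
The resulting 12×6 matrix has rank 6, and its Smith normal form has invariant factors (1,1,1,1,1,1).

Computing H_k = (kernel of ∂_k) / (image of ∂_{k+1}):

  H_1: rank ker ∂_1 − rank ∂_2 = (12 − 5) − 6 = 1, and the invariant factors of ∂_2 are all 1, so H_1 = Z.

(K is a triangulation of the cylinder S^1 x I.)

H_1 = Z.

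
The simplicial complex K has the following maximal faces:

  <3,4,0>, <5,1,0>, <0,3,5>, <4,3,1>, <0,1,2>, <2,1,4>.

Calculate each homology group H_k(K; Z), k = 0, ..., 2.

H_0 ≅ Z,  H_1 ≅ Z,  H_2 = 0.

Fix the vertex order 0 < 1 < 2 < 3 < 4 < 5 and write every simplex with vertices in increasing order. Then dim K = 2 and the simplices of K are:

  0-simplices (6): [0], [1], [2], [3], [4], [5]
  1-simplices (12): [0,1], [0,2], [0,3], [0,4], [0,5], [1,2], [1,3], [1,4], [1,5], [2,4], [3,4], [3,5]
  2-simplices (6): [0,1,2], [0,1,5], [0,3,4], [0,3,5], [1,2,4], [1,3,4]

so the chain groups are C_0 ≅ Z^6, C_1 ≅ Z^12, C_2 ≅ Z^6.

∂_1: C_1 → C_0 maps an edge to its endpoints' difference, ∂[p,q] = q − p. For instance
  ∂[0,4] = [4] − [0].
The 6×12 boundary matrix has rank 5 and Smith normal form diag(1,1,1,1,1).

Boundary ∂_2: C_2 → C_1 acts by ∂[p,q,r] = [q,r] − [p,r] + [p,q]. For instance
  ∂[0,3,5] = [3,5] − [0,5] + [0,3],
  ∂[0,3,4] = [3,4] − [0,4] + [0,3].
As a 12×6 matrix over Z this has rank 6, with invariant factors (1,1,1,1,1,1).

Computing H_k = (kernel of ∂_k) / (image of ∂_{k+1}):

  H_0: rank C_0 − rank ∂_1 = 6 − 5 = 1, and the invariant factors of ∂_1 are all 1, so H_0 ≅ Z.
  H_1: rank ker ∂_1 − rank ∂_2 = (12 − 5) − 6 = 1, and the invariant factors of ∂_2 are all 1, so H_1 ≅ Z.
  H_2: rank ker ∂_2 − rank ∂_3 = (6 − 6) − 0 = 0, and there is no ∂_3, so H_2 ≅ 0.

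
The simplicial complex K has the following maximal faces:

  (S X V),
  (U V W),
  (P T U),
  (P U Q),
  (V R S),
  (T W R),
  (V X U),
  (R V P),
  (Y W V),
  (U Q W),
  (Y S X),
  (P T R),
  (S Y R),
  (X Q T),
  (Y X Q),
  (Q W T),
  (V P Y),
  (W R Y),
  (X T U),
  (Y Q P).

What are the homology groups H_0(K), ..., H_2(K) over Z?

Fix the vertex order P < Q < R < S < T < U < V < W < X < Y and write every simplex with vertices in increasing order. Then dim K = 2 and the simplices of K are:

  0-simplices (10): P, Q, R, S, T, U, V, W, X, Y
  1-simplices (30): PQ, PR, PT, PU, PV, PY, QT, QU, QW, QX, QY, RS, RT, RV, RW, RY, SV, SX, SY, TU, TW, TX, UV, UW, UX, VW, VX, VY, WY, XY
  2-simplices (20): PQU, PQY, PRT, PRV, PTU, PVY, QTW, QTX, QUW, QXY, RSV, RSY, RTW, RWY, SVX, SXY, TUX, UVW, UVX, VWY

so the chain groups are C_0 ≅ Z^10, C_1 ≅ Z^30, C_2 ≅ Z^20.

∂_1: C_1 → C_0 sends each edge [p,q] (with p < q) to q − p. For instance
  ∂VY = Y − V.
The 10×30 boundary matrix has rank 9 and Smith normal form diag(1,1,1,1,1,1,1,1,1).

∂_2: C_2 → C_1 maps a triangle to the signed sum of its edges. For instance
  ∂PRT = RT − PT + PR,
  ∂RSV = SV − RV + RS.
The resulting 30×20 matrix has rank 20, and its Smith normal form has invariant factors (1,1,1,1,1,1,1,1,1,1,1,1,1,1,1,1,1,1,1,2).

Computing H_k = (kernel of ∂_k) / (image of ∂_{k+1}):

  H_0: rank C_0 − rank ∂_1 = 10 − 9 = 1, and the invariant factors of ∂_1 are all 1, so H_0 = Z.
  H_1: rank ker ∂_1 − rank ∂_2 = (30 − 9) − 20 = 1, and ∂_2 has invariant factor 2 > 1, so H_1 = Z ⊕ Z/2Z.
  H_2: rank ker ∂_2 − rank ∂_3 = (20 − 20) − 0 = 0, and there is no ∂_3, so H_2 = 0.

(K is a triangulation of the Klein bottle.)

H_0 = Z,  H_1 = Z ⊕ Z/2Z,  H_2 = 0.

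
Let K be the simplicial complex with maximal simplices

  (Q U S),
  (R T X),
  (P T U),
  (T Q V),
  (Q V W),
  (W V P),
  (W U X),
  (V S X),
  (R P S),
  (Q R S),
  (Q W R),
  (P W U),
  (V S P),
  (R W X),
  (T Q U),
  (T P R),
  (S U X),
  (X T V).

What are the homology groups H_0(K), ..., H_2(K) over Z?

H_0 ≅ Z,  H_1 ≅ Z^2,  H_2 ≅ Z.

Order the vertices as P < Q < R < S < T < U < V < W < X. Listing each simplex with vertices in this order, K has dimension 2 with simplices:

  0-simplices (9): P, Q, R, S, T, U, V, W, X
  1-simplices (27): PR, PS, PT, PU, PV, PW, QR, QS, QT, QU, QV, QW, RS, RT, RW, RX, SU, SV, SX, TU, TV, TX, UW, UX, VW, VX, WX
  2-simplices (18): PRS, PRT, PSV, PTU, PUW, PVW, QRS, QRW, QSU, QTU, QTV, QVW, RTX, RWX, SUX, SVX, TVX, UWX

Hence C_0 ≅ Z^9, C_1 ≅ Z^27, C_2 ≅ Z^18.

The boundary map ∂_1: C_1 → C_0 is given by ∂[p,q] = [q] − [p].
The 9×27 boundary matrix has rank 8 and Smith normal form diag(1,1,1,1,1,1,1,1).

The boundary map ∂_2: C_2 → C_1 acts by ∂[p,q,r] = [q,r] − [p,r] + [p,q]. For instance
  ∂SUX = UX − SX + SU,
  ∂RTX = TX − RX + RT.
The resulting 27×18 matrix has rank 17, and its Smith normal form has invariant factors (1,1,1,1,1,1,1,1,1,1,1,1,1,1,1,1,1).

Now H_k = ker ∂_k / im ∂_{k+1}, so:

  H_0: rank C_0 − rank ∂_1 = 9 − 8 = 1, and the invariant factors of ∂_1 are all 1, so H_0 ≅ Z.
  H_1: rank ker ∂_1 − rank ∂_2 = (27 − 8) − 17 = 2, and the invariant factors of ∂_2 are all 1, so H_1 ≅ Z^2.
  H_2: rank ker ∂_2 − rank ∂_3 = (18 − 17) − 0 = 1, and there is no ∂_3, so H_2 ≅ Z.

As a check, the Euler characteristic is 9 − 27 + 18 = 0, which agrees with 1 − 2 + 1 = 0.
(K is a triangulation of the torus T^2.)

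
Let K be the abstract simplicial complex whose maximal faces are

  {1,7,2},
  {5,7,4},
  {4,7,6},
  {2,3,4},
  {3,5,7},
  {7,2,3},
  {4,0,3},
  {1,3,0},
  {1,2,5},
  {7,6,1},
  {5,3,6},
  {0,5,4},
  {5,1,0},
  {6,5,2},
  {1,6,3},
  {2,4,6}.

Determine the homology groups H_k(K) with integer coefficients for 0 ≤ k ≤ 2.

H_0 ≅ Z,  H_1 ≅ Z^2,  H_2 ≅ Z.

Take the total order 0 < 1 < 2 < 3 < 4 < 5 < 6 < 7 on the vertex set. Then K (dimension 2) consists of the simplices:

  0-simplices (8): [0], [1], [2], [3], [4], [5], [6], [7]
  1-simplices (24): (24 of them)
  2-simplices (16): [0,1,3], [0,1,5], [0,3,4], [0,4,5], [1,2,5], [1,2,7], [1,3,6], [1,6,7], [2,3,4], [2,3,7], [2,4,6], [2,5,6], [3,5,6], [3,5,7], [4,5,7], [4,6,7]

Hence C_0 ≅ Z^8, C_1 ≅ Z^24, C_2 ≅ Z^16.

Boundary ∂_1: C_1 → C_0 maps an edge to its endpoints' difference, ∂[p,q] = q − p.
The resulting 8×24 matrix has rank 7, and its Smith normal form has invariant factors (1,1,1,1,1,1,1).

Boundary ∂_2: C_2 → C_1 sends each 2-simplex [p,q,r] to [q,r] − [p,r] + [p,q]. For instance
  ∂[1,2,5] = [2,5] − [1,5] + [1,2],
  ∂[1,2,7] = [2,7] − [1,7] + [1,2].
This gives a 24×16 integer matrix of rank 15; reducing to Smith normal form yields diagonal entries (1,1,1,1,1,1,1,1,1,1,1,1,1,1,1).

Now H_k = ker ∂_k / im ∂_{k+1}, so:

  H_0: rank C_0 − rank ∂_1 = 8 − 7 = 1, and the invariant factors of ∂_1 are all 1, so H_0 = Z.
  H_1: rank ker ∂_1 − rank ∂_2 = (24 − 7) − 15 = 2, and the invariant factors of ∂_2 are all 1, so H_1 = Z^2.
  H_2: rank ker ∂_2 − rank ∂_3 = (16 − 15) − 0 = 1, and there is no ∂_3, so H_2 = Z.

As a check, the Euler characteristic is 8 − 24 + 16 = 0, which agrees with 1 − 2 + 1 = 0.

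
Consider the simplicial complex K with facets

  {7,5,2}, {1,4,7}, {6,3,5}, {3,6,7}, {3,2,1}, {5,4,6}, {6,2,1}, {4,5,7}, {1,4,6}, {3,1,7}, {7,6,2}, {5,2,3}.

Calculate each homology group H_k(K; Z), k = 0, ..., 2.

We work with the vertex ordering 1 < 2 < 3 < 4 < 5 < 6 < 7. The simplices of K, each written with vertices in increasing order, are:

  0-simplices (7): [1], [2], [3], [4], [5], [6], [7]
  1-simplices (18): [1,2], [1,3], [1,4], [1,6], [1,7], [2,3], [2,5], [2,6], [2,7], [3,5], [3,6], [3,7], [4,5], [4,6], [4,7], [5,6], [5,7], [6,7]
  2-simplices (12): [1,2,3], [1,2,6], [1,3,7], [1,4,6], [1,4,7], [2,3,5], [2,5,7], [2,6,7], [3,5,6], [3,6,7], [4,5,6], [4,5,7]

so the chain groups are C_0 ≅ Z^7, C_1 ≅ Z^18, C_2 ≅ Z^12.

∂_1: C_1 → C_0 sends each edge [p,q] (with p < q) to q − p.
The 7×18 boundary matrix has rank 6 and Smith normal form diag(1,1,1,1,1,1).

∂_2: C_2 → C_1 sends each 2-simplex [p,q,r] to [q,r] − [p,r] + [p,q]. For instance
  ∂[1,4,7] = [4,7] − [1,7] + [1,4],
  ∂[1,2,6] = [2,6] − [1,6] + [1,2].
The 18×12 boundary matrix has rank 12 and Smith normal form diag(1,1,1,1,1,1,1,1,1,1,1,2).

From H_k ≅ ker(∂_k) / im(∂_{k+1}) we obtain:

  H_0: rank C_0 − rank ∂_1 = 7 − 6 = 1, and the invariant factors of ∂_1 are all 1, so H_0 ≅ Z.
  H_1: rank ker ∂_1 − rank ∂_2 = (18 − 6) − 12 = 0, and ∂_2 has invariant factor 2 > 1, so H_1 ≅ Z/2.
  H_2: rank ker ∂_2 − rank ∂_3 = (12 − 12) − 0 = 0, and there is no ∂_3, so H_2 ≅ 0.

(K is a triangulation of the real projective plane RP^2.)

H_0 = Z,  H_1 = Z/2,  H_2 = 0.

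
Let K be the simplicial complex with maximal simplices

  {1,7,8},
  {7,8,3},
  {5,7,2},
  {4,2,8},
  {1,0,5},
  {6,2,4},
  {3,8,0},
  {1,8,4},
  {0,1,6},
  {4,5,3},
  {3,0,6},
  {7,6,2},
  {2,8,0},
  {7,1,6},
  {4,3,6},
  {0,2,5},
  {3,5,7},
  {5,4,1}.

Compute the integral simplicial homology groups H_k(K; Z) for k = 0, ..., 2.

Take the total order 0 < 1 < 2 < 3 < 4 < 5 < 6 < 7 < 8 on the vertex set. Then K (dimension 2) consists of the simplices:

  0-simplices (9): [0], [1], [2], [3], [4], [5], [6], [7], [8]
  1-simplices (27): (27 of them)
  2-simplices (18): [0,1,5], [0,1,6], [0,2,5], [0,2,8], [0,3,6], [0,3,8], [1,4,5], [1,4,8], [1,6,7], [1,7,8], [2,4,6], [2,4,8], [2,5,7], [2,6,7], [3,4,5], [3,4,6], [3,5,7], [3,7,8]

giving chain groups C_0 ≅ Z^9, C_1 ≅ Z^27, C_2 ≅ Z^18.

Boundary ∂_1: C_1 → C_0 is given by ∂[p,q] = [q] − [p]. For instance
  ∂[4,5] = [5] − [4].
This gives a 9×27 integer matrix of rank 8; reducing to Smith normal form yields diagonal entries (1,1,1,1,1,1,1,1).

Boundary ∂_2: C_2 → C_1 acts by ∂[p,q,r] = [q,r] − [p,r] + [p,q]. For instance
  ∂[0,1,6] = [1,6] − [0,6] + [0,1],
  ∂[0,2,5] = [2,5] − [0,5] + [0,2].
This gives a 27×18 integer matrix of rank 17; reducing to Smith normal form yields diagonal entries (1,1,1,1,1,1,1,1,1,1,1,1,1,1,1,1,1).

Reading off H_k = ker ∂_k / im ∂_{k+1}:

  H_0: rank C_0 − rank ∂_1 = 9 − 8 = 1, and the invariant factors of ∂_1 are all 1, so H_0 = Z.
  H_1: rank ker ∂_1 − rank ∂_2 = (27 − 8) − 17 = 2, and the invariant factors of ∂_2 are all 1, so H_1 = Z^2.
  H_2: rank ker ∂_2 − rank ∂_3 = (18 − 17) − 0 = 1, and there is no ∂_3, so H_2 = Z.

(K is a triangulation of the torus T^2.)

H_0 ≅ Z,  H_1 ≅ Z^2,  H_2 ≅ Z.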